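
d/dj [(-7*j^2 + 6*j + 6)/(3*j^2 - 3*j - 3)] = j*(j + 2)/(3*(j^4 - 2*j^3 - j^2 + 2*j + 1))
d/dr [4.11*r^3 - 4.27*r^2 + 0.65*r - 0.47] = 12.33*r^2 - 8.54*r + 0.65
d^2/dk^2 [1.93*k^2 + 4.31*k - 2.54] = 3.86000000000000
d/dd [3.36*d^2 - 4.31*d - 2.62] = 6.72*d - 4.31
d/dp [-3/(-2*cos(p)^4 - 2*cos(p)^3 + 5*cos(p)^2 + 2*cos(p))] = 24*(4*cos(p)^3 + 3*cos(p)^2 - 5*cos(p) - 1)*sin(p)/((-4*sin(p)^2 - 7*cos(p) + cos(3*p))^2*cos(p)^2)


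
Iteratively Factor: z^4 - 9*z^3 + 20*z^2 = (z)*(z^3 - 9*z^2 + 20*z) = z^2*(z^2 - 9*z + 20) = z^2*(z - 4)*(z - 5)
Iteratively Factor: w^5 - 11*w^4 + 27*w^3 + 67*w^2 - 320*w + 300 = (w - 5)*(w^4 - 6*w^3 - 3*w^2 + 52*w - 60) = (w - 5)*(w - 2)*(w^3 - 4*w^2 - 11*w + 30) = (w - 5)*(w - 2)^2*(w^2 - 2*w - 15) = (w - 5)*(w - 2)^2*(w + 3)*(w - 5)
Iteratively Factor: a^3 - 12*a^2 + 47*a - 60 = (a - 5)*(a^2 - 7*a + 12) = (a - 5)*(a - 4)*(a - 3)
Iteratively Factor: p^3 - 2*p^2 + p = (p - 1)*(p^2 - p) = (p - 1)^2*(p)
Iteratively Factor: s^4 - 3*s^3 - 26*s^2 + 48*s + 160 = (s + 4)*(s^3 - 7*s^2 + 2*s + 40) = (s + 2)*(s + 4)*(s^2 - 9*s + 20) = (s - 5)*(s + 2)*(s + 4)*(s - 4)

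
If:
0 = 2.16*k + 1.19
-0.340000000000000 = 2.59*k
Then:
No Solution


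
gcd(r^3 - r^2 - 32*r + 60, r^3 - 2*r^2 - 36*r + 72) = r^2 + 4*r - 12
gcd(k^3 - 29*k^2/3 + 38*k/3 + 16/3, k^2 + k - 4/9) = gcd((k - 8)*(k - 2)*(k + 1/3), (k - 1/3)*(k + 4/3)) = 1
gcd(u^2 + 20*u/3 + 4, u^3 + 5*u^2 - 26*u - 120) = u + 6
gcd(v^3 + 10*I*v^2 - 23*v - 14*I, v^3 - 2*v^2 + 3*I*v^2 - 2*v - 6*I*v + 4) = v^2 + 3*I*v - 2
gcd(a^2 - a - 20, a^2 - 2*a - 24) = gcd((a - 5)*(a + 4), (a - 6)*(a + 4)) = a + 4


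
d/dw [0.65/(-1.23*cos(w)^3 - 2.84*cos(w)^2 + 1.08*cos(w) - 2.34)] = (-2.3985*cos(w)^2 - 3.692*cos(w) + 0.702)*sin(w)/(1.23*cos(w)^3 + 2.84*cos(w)^2 - 1.08*cos(w) + 2.34)^2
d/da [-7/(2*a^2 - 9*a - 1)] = 7*(4*a - 9)/(-2*a^2 + 9*a + 1)^2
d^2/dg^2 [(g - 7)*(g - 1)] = 2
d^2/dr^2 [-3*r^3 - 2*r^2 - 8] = -18*r - 4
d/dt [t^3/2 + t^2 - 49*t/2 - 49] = 3*t^2/2 + 2*t - 49/2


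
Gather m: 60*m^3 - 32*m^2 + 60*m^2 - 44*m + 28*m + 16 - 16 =60*m^3 + 28*m^2 - 16*m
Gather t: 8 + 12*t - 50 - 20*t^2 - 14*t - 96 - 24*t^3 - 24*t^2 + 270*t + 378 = -24*t^3 - 44*t^2 + 268*t + 240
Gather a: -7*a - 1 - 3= -7*a - 4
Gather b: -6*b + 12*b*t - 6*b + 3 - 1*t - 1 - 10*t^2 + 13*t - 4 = b*(12*t - 12) - 10*t^2 + 12*t - 2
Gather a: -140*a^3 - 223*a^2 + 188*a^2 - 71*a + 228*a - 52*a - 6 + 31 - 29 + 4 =-140*a^3 - 35*a^2 + 105*a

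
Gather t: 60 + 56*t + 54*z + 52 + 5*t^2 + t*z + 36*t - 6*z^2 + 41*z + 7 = 5*t^2 + t*(z + 92) - 6*z^2 + 95*z + 119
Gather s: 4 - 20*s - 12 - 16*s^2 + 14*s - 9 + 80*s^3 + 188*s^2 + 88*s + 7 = 80*s^3 + 172*s^2 + 82*s - 10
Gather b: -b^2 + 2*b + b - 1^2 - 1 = -b^2 + 3*b - 2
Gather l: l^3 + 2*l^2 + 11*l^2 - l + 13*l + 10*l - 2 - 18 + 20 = l^3 + 13*l^2 + 22*l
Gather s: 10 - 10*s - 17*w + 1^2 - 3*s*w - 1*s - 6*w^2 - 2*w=s*(-3*w - 11) - 6*w^2 - 19*w + 11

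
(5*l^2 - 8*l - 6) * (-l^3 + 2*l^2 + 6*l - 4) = -5*l^5 + 18*l^4 + 20*l^3 - 80*l^2 - 4*l + 24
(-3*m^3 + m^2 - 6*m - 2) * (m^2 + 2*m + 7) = -3*m^5 - 5*m^4 - 25*m^3 - 7*m^2 - 46*m - 14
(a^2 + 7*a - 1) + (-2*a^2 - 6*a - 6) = -a^2 + a - 7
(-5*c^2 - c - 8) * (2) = -10*c^2 - 2*c - 16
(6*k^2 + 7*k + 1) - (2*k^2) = 4*k^2 + 7*k + 1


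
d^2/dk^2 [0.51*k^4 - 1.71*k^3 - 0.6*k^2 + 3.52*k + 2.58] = 6.12*k^2 - 10.26*k - 1.2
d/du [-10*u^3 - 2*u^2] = 2*u*(-15*u - 2)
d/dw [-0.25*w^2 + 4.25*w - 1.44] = 4.25 - 0.5*w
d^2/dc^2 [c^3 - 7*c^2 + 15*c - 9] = 6*c - 14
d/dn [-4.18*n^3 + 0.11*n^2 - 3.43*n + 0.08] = -12.54*n^2 + 0.22*n - 3.43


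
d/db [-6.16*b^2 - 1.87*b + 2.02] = -12.32*b - 1.87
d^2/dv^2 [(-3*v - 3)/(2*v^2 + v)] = 6*(3*v*(2*v + 1)^2 - (v + 1)*(4*v + 1)^2)/(v^3*(2*v + 1)^3)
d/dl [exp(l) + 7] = exp(l)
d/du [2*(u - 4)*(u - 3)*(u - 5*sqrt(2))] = 6*u^2 - 20*sqrt(2)*u - 28*u + 24 + 70*sqrt(2)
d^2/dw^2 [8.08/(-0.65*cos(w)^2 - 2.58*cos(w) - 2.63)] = (13.6552*(1 - cos(w)^2)^2 + 40.65048*cos(w)^3 + 5.36027199999999*cos(w)^2 - 136.126992*cos(w) - 93.597104)/(0.65*cos(w)^2 + 2.58*cos(w) + 2.63)^3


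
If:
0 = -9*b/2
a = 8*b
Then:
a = 0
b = 0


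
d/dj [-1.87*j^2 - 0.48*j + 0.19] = -3.74*j - 0.48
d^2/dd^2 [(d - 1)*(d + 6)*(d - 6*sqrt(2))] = 6*d - 12*sqrt(2) + 10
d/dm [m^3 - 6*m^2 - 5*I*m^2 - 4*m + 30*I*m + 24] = 3*m^2 - 12*m - 10*I*m - 4 + 30*I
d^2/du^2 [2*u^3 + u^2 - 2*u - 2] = 12*u + 2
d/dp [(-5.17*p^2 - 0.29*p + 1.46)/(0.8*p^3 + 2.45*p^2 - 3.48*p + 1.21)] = (4.136*p^4 + 0.464000000000002*p^3 + 15.1981*p^2 - 19.6654*p + 4.7299)/(0.64*p^6 + 3.92*p^5 + 0.434500000000001*p^4 - 15.116*p^3 + 18.0394*p^2 - 8.4216*p + 1.4641)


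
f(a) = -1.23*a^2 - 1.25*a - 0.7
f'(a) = -2.46*a - 1.25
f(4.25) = -28.23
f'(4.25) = -11.70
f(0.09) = -0.82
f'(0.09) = -1.47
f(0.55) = -1.76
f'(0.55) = -2.60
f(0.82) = -2.55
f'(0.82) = -3.27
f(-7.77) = -65.25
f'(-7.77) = 17.86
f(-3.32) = -10.11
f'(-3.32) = 6.92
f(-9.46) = -98.95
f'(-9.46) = 22.02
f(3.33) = -18.50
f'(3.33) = -9.44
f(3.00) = -15.52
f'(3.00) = -8.63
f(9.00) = -111.58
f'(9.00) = -23.39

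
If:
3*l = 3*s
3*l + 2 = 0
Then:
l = -2/3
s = -2/3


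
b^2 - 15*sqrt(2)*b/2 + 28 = (b - 4*sqrt(2))*(b - 7*sqrt(2)/2)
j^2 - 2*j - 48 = (j - 8)*(j + 6)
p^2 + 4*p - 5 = (p - 1)*(p + 5)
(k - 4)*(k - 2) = k^2 - 6*k + 8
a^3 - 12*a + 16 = (a - 2)^2*(a + 4)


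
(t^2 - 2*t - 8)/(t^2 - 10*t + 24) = (t + 2)/(t - 6)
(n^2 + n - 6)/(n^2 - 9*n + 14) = (n + 3)/(n - 7)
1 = 1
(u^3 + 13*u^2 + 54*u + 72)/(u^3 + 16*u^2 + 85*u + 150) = (u^2 + 7*u + 12)/(u^2 + 10*u + 25)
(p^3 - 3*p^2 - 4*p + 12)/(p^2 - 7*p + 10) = (p^2 - p - 6)/(p - 5)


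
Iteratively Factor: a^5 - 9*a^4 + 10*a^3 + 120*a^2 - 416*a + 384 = (a + 4)*(a^4 - 13*a^3 + 62*a^2 - 128*a + 96) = (a - 4)*(a + 4)*(a^3 - 9*a^2 + 26*a - 24) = (a - 4)*(a - 3)*(a + 4)*(a^2 - 6*a + 8) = (a - 4)^2*(a - 3)*(a + 4)*(a - 2)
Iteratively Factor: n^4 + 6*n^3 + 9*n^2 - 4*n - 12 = (n + 3)*(n^3 + 3*n^2 - 4) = (n + 2)*(n + 3)*(n^2 + n - 2) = (n - 1)*(n + 2)*(n + 3)*(n + 2)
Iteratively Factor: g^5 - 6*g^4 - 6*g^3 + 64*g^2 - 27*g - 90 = (g + 3)*(g^4 - 9*g^3 + 21*g^2 + g - 30) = (g - 5)*(g + 3)*(g^3 - 4*g^2 + g + 6) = (g - 5)*(g + 1)*(g + 3)*(g^2 - 5*g + 6) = (g - 5)*(g - 3)*(g + 1)*(g + 3)*(g - 2)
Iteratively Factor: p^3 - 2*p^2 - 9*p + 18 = (p - 3)*(p^2 + p - 6) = (p - 3)*(p + 3)*(p - 2)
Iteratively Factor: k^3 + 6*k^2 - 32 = (k + 4)*(k^2 + 2*k - 8) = (k - 2)*(k + 4)*(k + 4)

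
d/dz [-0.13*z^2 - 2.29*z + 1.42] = -0.26*z - 2.29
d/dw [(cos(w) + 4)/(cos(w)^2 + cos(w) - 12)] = sin(w)/(cos(w) - 3)^2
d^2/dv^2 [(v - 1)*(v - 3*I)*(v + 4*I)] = 6*v - 2 + 2*I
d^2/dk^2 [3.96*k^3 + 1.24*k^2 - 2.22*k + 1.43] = 23.76*k + 2.48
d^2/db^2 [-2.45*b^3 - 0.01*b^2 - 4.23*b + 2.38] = -14.7*b - 0.02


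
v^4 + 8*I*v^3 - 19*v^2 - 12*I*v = v*(v + I)*(v + 3*I)*(v + 4*I)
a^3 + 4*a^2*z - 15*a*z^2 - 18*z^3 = (a - 3*z)*(a + z)*(a + 6*z)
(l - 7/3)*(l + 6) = l^2 + 11*l/3 - 14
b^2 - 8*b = b*(b - 8)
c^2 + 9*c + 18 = (c + 3)*(c + 6)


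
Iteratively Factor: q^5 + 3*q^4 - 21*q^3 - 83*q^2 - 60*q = (q - 5)*(q^4 + 8*q^3 + 19*q^2 + 12*q) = q*(q - 5)*(q^3 + 8*q^2 + 19*q + 12) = q*(q - 5)*(q + 1)*(q^2 + 7*q + 12) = q*(q - 5)*(q + 1)*(q + 3)*(q + 4)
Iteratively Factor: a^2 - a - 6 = (a - 3)*(a + 2)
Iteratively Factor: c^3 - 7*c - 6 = (c + 2)*(c^2 - 2*c - 3) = (c - 3)*(c + 2)*(c + 1)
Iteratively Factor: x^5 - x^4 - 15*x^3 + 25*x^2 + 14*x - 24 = (x - 1)*(x^4 - 15*x^2 + 10*x + 24) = (x - 3)*(x - 1)*(x^3 + 3*x^2 - 6*x - 8) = (x - 3)*(x - 2)*(x - 1)*(x^2 + 5*x + 4) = (x - 3)*(x - 2)*(x - 1)*(x + 1)*(x + 4)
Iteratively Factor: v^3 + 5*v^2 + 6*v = (v)*(v^2 + 5*v + 6) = v*(v + 2)*(v + 3)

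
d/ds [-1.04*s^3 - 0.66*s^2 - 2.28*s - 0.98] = -3.12*s^2 - 1.32*s - 2.28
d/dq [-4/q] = 4/q^2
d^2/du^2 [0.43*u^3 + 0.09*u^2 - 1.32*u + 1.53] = 2.58*u + 0.18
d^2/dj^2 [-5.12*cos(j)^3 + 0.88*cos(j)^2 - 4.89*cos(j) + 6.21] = 8.73*cos(j) - 1.76*cos(2*j) + 11.52*cos(3*j)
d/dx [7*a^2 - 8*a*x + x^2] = -8*a + 2*x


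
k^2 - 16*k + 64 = (k - 8)^2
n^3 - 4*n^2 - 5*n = n*(n - 5)*(n + 1)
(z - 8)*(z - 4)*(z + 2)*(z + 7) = z^4 - 3*z^3 - 62*z^2 + 120*z + 448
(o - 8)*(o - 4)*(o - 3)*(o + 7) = o^4 - 8*o^3 - 37*o^2 + 380*o - 672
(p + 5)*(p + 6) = p^2 + 11*p + 30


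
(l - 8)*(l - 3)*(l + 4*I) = l^3 - 11*l^2 + 4*I*l^2 + 24*l - 44*I*l + 96*I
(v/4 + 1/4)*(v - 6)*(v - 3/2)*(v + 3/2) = v^4/4 - 5*v^3/4 - 33*v^2/16 + 45*v/16 + 27/8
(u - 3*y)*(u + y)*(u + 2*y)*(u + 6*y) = u^4 + 6*u^3*y - 7*u^2*y^2 - 48*u*y^3 - 36*y^4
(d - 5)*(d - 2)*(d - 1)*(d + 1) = d^4 - 7*d^3 + 9*d^2 + 7*d - 10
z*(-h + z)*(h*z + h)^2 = -h^3*z^3 - 2*h^3*z^2 - h^3*z + h^2*z^4 + 2*h^2*z^3 + h^2*z^2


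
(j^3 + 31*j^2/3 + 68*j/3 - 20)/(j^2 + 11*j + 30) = j - 2/3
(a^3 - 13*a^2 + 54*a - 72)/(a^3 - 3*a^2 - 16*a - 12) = (a^2 - 7*a + 12)/(a^2 + 3*a + 2)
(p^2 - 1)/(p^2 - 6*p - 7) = (p - 1)/(p - 7)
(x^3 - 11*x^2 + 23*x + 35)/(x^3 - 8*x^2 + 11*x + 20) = (x - 7)/(x - 4)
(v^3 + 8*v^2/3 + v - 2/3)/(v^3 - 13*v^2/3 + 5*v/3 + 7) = (3*v^2 + 5*v - 2)/(3*v^2 - 16*v + 21)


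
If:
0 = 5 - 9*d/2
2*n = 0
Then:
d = 10/9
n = 0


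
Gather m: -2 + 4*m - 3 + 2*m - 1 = 6*m - 6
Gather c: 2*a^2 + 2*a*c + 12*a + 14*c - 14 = 2*a^2 + 12*a + c*(2*a + 14) - 14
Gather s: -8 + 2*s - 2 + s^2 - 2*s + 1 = s^2 - 9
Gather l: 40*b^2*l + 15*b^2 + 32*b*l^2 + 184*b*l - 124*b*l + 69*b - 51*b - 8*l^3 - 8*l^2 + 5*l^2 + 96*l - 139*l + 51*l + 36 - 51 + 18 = 15*b^2 + 18*b - 8*l^3 + l^2*(32*b - 3) + l*(40*b^2 + 60*b + 8) + 3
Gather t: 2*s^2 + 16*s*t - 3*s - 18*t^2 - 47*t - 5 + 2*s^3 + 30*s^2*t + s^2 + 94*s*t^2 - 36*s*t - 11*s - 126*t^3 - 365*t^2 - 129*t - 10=2*s^3 + 3*s^2 - 14*s - 126*t^3 + t^2*(94*s - 383) + t*(30*s^2 - 20*s - 176) - 15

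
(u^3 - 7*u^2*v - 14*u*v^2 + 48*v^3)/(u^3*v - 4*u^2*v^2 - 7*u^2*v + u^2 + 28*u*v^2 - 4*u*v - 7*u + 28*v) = (u^3 - 7*u^2*v - 14*u*v^2 + 48*v^3)/(u^3*v - 4*u^2*v^2 - 7*u^2*v + u^2 + 28*u*v^2 - 4*u*v - 7*u + 28*v)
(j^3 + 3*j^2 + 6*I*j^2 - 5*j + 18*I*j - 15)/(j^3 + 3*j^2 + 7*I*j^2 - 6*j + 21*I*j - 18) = (j + 5*I)/(j + 6*I)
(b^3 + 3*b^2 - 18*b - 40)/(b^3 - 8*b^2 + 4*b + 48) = (b + 5)/(b - 6)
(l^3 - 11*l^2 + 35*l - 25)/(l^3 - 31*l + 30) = (l - 5)/(l + 6)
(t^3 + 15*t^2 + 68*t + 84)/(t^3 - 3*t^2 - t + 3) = (t^3 + 15*t^2 + 68*t + 84)/(t^3 - 3*t^2 - t + 3)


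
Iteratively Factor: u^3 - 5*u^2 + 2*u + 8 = (u - 2)*(u^2 - 3*u - 4) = (u - 2)*(u + 1)*(u - 4)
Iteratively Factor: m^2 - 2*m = (m - 2)*(m)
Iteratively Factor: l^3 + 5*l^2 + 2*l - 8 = (l + 4)*(l^2 + l - 2) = (l + 2)*(l + 4)*(l - 1)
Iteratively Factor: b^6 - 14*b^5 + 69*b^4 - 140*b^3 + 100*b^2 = (b - 5)*(b^5 - 9*b^4 + 24*b^3 - 20*b^2) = (b - 5)*(b - 2)*(b^4 - 7*b^3 + 10*b^2) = b*(b - 5)*(b - 2)*(b^3 - 7*b^2 + 10*b) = b^2*(b - 5)*(b - 2)*(b^2 - 7*b + 10) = b^2*(b - 5)*(b - 2)^2*(b - 5)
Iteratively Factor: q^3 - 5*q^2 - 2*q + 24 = (q - 3)*(q^2 - 2*q - 8) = (q - 3)*(q + 2)*(q - 4)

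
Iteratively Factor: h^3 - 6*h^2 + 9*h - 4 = (h - 1)*(h^2 - 5*h + 4) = (h - 1)^2*(h - 4)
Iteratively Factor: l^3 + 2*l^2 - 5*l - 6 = (l - 2)*(l^2 + 4*l + 3) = (l - 2)*(l + 3)*(l + 1)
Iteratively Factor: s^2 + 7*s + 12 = (s + 3)*(s + 4)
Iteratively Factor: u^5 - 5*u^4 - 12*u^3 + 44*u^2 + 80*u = (u)*(u^4 - 5*u^3 - 12*u^2 + 44*u + 80) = u*(u + 2)*(u^3 - 7*u^2 + 2*u + 40) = u*(u - 4)*(u + 2)*(u^2 - 3*u - 10) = u*(u - 5)*(u - 4)*(u + 2)*(u + 2)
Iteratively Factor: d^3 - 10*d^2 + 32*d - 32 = (d - 4)*(d^2 - 6*d + 8) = (d - 4)^2*(d - 2)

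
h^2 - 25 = (h - 5)*(h + 5)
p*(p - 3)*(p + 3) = p^3 - 9*p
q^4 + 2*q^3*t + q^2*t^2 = q^2*(q + t)^2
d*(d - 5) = d^2 - 5*d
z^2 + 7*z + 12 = (z + 3)*(z + 4)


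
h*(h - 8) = h^2 - 8*h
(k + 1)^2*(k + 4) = k^3 + 6*k^2 + 9*k + 4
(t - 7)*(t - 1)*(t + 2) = t^3 - 6*t^2 - 9*t + 14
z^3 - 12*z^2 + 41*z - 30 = (z - 6)*(z - 5)*(z - 1)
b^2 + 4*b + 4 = (b + 2)^2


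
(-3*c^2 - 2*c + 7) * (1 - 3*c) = 9*c^3 + 3*c^2 - 23*c + 7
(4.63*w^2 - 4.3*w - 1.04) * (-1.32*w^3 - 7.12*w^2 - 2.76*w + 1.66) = -6.1116*w^5 - 27.2896*w^4 + 19.21*w^3 + 26.9586*w^2 - 4.2676*w - 1.7264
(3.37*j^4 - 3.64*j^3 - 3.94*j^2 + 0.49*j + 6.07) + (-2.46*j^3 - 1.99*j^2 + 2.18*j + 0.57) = 3.37*j^4 - 6.1*j^3 - 5.93*j^2 + 2.67*j + 6.64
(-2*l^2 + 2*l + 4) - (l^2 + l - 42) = -3*l^2 + l + 46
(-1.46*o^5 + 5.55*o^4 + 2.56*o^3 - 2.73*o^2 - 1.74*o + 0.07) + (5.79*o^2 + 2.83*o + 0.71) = -1.46*o^5 + 5.55*o^4 + 2.56*o^3 + 3.06*o^2 + 1.09*o + 0.78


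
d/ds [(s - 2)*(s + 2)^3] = 4*(s - 1)*(s + 2)^2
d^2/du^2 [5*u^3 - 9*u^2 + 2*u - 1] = 30*u - 18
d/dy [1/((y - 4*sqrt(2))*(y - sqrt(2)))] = (-2*y + 5*sqrt(2))/(y^4 - 10*sqrt(2)*y^3 + 66*y^2 - 80*sqrt(2)*y + 64)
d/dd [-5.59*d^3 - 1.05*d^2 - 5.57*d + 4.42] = -16.77*d^2 - 2.1*d - 5.57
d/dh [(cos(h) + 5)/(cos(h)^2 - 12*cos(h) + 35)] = (cos(h)^2 + 10*cos(h) - 95)*sin(h)/(cos(h)^2 - 12*cos(h) + 35)^2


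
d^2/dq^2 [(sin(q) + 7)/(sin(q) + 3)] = 4*(3*sin(q) + cos(q)^2 + 1)/(sin(q) + 3)^3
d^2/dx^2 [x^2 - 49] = 2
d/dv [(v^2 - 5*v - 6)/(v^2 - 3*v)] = 2*(v^2 + 6*v - 9)/(v^2*(v^2 - 6*v + 9))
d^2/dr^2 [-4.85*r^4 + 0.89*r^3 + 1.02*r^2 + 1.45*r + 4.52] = -58.2*r^2 + 5.34*r + 2.04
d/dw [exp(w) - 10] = exp(w)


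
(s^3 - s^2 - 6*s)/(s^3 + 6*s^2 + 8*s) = (s - 3)/(s + 4)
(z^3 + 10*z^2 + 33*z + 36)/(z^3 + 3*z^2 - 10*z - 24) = (z^2 + 6*z + 9)/(z^2 - z - 6)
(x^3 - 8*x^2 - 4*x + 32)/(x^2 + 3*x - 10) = (x^2 - 6*x - 16)/(x + 5)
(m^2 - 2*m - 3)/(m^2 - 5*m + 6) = (m + 1)/(m - 2)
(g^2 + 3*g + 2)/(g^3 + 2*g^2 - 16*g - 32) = (g + 1)/(g^2 - 16)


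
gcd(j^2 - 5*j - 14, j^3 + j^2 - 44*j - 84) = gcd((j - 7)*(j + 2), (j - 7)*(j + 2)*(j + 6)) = j^2 - 5*j - 14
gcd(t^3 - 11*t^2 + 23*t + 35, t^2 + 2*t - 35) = t - 5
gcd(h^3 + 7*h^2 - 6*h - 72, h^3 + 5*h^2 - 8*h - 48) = h^2 + h - 12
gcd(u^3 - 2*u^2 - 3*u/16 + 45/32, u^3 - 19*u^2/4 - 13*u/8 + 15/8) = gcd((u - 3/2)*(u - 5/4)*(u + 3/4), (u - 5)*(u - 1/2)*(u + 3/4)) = u + 3/4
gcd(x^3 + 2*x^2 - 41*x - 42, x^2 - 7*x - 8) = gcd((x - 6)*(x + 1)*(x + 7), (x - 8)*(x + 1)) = x + 1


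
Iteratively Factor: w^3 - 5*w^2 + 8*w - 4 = (w - 1)*(w^2 - 4*w + 4) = (w - 2)*(w - 1)*(w - 2)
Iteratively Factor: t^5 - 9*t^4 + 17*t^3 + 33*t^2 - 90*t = (t - 3)*(t^4 - 6*t^3 - t^2 + 30*t) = t*(t - 3)*(t^3 - 6*t^2 - t + 30) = t*(t - 5)*(t - 3)*(t^2 - t - 6) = t*(t - 5)*(t - 3)*(t + 2)*(t - 3)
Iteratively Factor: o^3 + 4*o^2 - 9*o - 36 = (o - 3)*(o^2 + 7*o + 12) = (o - 3)*(o + 3)*(o + 4)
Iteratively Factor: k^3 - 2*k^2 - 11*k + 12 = (k - 4)*(k^2 + 2*k - 3) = (k - 4)*(k - 1)*(k + 3)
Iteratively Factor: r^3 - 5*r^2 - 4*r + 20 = (r + 2)*(r^2 - 7*r + 10) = (r - 5)*(r + 2)*(r - 2)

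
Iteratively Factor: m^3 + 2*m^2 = (m)*(m^2 + 2*m) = m*(m + 2)*(m)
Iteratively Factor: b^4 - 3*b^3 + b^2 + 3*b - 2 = (b - 1)*(b^3 - 2*b^2 - b + 2) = (b - 2)*(b - 1)*(b^2 - 1) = (b - 2)*(b - 1)*(b + 1)*(b - 1)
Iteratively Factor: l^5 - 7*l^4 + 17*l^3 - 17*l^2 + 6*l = (l)*(l^4 - 7*l^3 + 17*l^2 - 17*l + 6) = l*(l - 3)*(l^3 - 4*l^2 + 5*l - 2) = l*(l - 3)*(l - 2)*(l^2 - 2*l + 1) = l*(l - 3)*(l - 2)*(l - 1)*(l - 1)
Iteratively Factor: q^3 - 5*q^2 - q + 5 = (q - 5)*(q^2 - 1) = (q - 5)*(q - 1)*(q + 1)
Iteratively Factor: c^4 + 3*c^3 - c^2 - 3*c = (c)*(c^3 + 3*c^2 - c - 3) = c*(c - 1)*(c^2 + 4*c + 3) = c*(c - 1)*(c + 1)*(c + 3)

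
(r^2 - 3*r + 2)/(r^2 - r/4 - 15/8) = 8*(-r^2 + 3*r - 2)/(-8*r^2 + 2*r + 15)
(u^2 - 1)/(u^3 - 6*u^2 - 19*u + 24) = (u + 1)/(u^2 - 5*u - 24)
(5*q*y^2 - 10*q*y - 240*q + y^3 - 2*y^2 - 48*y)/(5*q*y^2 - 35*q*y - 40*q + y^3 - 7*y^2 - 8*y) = (y + 6)/(y + 1)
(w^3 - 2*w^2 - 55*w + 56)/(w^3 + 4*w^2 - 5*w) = (w^2 - w - 56)/(w*(w + 5))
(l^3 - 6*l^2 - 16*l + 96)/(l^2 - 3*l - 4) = (l^2 - 2*l - 24)/(l + 1)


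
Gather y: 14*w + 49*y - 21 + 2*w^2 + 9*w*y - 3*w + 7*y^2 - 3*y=2*w^2 + 11*w + 7*y^2 + y*(9*w + 46) - 21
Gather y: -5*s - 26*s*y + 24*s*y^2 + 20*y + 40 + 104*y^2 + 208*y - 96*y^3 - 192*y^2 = -5*s - 96*y^3 + y^2*(24*s - 88) + y*(228 - 26*s) + 40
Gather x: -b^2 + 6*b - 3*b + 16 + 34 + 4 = -b^2 + 3*b + 54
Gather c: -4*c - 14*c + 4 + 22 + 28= 54 - 18*c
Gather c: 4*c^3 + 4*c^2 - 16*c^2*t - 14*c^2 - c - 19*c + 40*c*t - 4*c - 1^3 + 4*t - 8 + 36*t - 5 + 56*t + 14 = 4*c^3 + c^2*(-16*t - 10) + c*(40*t - 24) + 96*t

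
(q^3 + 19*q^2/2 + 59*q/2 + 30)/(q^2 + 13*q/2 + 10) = q + 3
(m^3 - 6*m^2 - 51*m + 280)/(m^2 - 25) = (m^2 - m - 56)/(m + 5)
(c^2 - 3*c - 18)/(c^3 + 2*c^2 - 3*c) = (c - 6)/(c*(c - 1))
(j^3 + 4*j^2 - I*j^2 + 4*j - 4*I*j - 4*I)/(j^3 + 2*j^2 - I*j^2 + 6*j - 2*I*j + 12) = (j^2 + j*(2 - I) - 2*I)/(j^2 - I*j + 6)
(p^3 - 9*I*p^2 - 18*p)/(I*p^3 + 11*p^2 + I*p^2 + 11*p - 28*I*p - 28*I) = p*(-I*p^2 - 9*p + 18*I)/(p^3 + p^2*(1 - 11*I) - p*(28 + 11*I) - 28)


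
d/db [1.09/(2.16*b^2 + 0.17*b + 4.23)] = (-4.7088*b - 0.1853)/(2.16*b^2 + 0.17*b + 4.23)^2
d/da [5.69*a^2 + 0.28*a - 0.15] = 11.38*a + 0.28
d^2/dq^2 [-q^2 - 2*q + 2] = -2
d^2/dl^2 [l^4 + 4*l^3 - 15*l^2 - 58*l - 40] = 12*l^2 + 24*l - 30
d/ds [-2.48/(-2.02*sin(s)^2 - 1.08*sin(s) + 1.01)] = -(10.0192*sin(s) + 2.6784)*cos(s)/(1.08*sin(s) - 1.01*cos(2*s))^2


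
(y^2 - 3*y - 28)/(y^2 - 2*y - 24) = (y - 7)/(y - 6)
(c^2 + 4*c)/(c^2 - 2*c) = (c + 4)/(c - 2)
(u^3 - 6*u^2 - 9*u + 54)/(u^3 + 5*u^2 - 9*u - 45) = (u - 6)/(u + 5)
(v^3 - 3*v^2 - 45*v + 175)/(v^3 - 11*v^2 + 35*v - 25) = (v + 7)/(v - 1)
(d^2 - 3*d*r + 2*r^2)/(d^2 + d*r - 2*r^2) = (d - 2*r)/(d + 2*r)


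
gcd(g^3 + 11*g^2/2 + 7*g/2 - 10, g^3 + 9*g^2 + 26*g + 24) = g + 4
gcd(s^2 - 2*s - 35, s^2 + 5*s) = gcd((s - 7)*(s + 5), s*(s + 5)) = s + 5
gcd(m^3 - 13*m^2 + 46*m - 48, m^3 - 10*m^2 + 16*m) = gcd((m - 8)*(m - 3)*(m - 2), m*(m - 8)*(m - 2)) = m^2 - 10*m + 16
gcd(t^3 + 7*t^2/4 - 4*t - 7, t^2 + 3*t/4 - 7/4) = t + 7/4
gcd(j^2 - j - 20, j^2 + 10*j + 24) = j + 4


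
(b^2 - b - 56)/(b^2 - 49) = (b - 8)/(b - 7)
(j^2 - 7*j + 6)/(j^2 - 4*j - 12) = (j - 1)/(j + 2)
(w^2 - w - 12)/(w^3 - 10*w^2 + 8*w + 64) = (w + 3)/(w^2 - 6*w - 16)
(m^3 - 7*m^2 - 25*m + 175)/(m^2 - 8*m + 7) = (m^2 - 25)/(m - 1)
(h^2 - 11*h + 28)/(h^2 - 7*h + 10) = (h^2 - 11*h + 28)/(h^2 - 7*h + 10)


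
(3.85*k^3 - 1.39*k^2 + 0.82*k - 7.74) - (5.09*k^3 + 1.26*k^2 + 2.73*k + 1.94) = -1.24*k^3 - 2.65*k^2 - 1.91*k - 9.68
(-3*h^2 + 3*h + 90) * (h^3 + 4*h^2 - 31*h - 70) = -3*h^5 - 9*h^4 + 195*h^3 + 477*h^2 - 3000*h - 6300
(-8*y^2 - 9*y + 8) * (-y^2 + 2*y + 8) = 8*y^4 - 7*y^3 - 90*y^2 - 56*y + 64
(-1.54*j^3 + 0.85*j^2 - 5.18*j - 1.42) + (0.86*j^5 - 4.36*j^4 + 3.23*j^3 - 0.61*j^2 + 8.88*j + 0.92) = 0.86*j^5 - 4.36*j^4 + 1.69*j^3 + 0.24*j^2 + 3.7*j - 0.5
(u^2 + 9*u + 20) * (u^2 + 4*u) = u^4 + 13*u^3 + 56*u^2 + 80*u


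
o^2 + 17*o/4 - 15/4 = (o - 3/4)*(o + 5)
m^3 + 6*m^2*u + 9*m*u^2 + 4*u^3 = (m + u)^2*(m + 4*u)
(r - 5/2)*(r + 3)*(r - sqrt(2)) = r^3 - sqrt(2)*r^2 + r^2/2 - 15*r/2 - sqrt(2)*r/2 + 15*sqrt(2)/2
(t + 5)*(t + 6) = t^2 + 11*t + 30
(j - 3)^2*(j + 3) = j^3 - 3*j^2 - 9*j + 27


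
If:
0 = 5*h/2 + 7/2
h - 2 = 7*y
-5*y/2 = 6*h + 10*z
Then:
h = -7/5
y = -17/35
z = 673/700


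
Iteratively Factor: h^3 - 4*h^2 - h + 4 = (h - 1)*(h^2 - 3*h - 4) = (h - 1)*(h + 1)*(h - 4)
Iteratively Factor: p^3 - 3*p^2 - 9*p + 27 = (p - 3)*(p^2 - 9) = (p - 3)*(p + 3)*(p - 3)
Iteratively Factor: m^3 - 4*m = (m + 2)*(m^2 - 2*m) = m*(m + 2)*(m - 2)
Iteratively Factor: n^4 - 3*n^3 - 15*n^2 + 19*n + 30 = (n - 2)*(n^3 - n^2 - 17*n - 15) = (n - 2)*(n + 1)*(n^2 - 2*n - 15) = (n - 5)*(n - 2)*(n + 1)*(n + 3)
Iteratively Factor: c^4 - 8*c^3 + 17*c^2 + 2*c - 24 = (c - 2)*(c^3 - 6*c^2 + 5*c + 12) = (c - 4)*(c - 2)*(c^2 - 2*c - 3) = (c - 4)*(c - 2)*(c + 1)*(c - 3)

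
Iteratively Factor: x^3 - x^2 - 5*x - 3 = (x - 3)*(x^2 + 2*x + 1) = (x - 3)*(x + 1)*(x + 1)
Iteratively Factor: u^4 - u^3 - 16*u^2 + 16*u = (u + 4)*(u^3 - 5*u^2 + 4*u) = (u - 4)*(u + 4)*(u^2 - u) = u*(u - 4)*(u + 4)*(u - 1)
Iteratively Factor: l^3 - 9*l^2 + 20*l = (l)*(l^2 - 9*l + 20) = l*(l - 4)*(l - 5)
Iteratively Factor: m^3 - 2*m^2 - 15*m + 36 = (m - 3)*(m^2 + m - 12) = (m - 3)^2*(m + 4)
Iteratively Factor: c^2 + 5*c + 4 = (c + 4)*(c + 1)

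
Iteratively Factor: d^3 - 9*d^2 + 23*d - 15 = (d - 1)*(d^2 - 8*d + 15) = (d - 3)*(d - 1)*(d - 5)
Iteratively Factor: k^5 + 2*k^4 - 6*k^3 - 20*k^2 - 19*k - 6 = (k + 2)*(k^4 - 6*k^2 - 8*k - 3) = (k + 1)*(k + 2)*(k^3 - k^2 - 5*k - 3) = (k + 1)^2*(k + 2)*(k^2 - 2*k - 3) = (k + 1)^3*(k + 2)*(k - 3)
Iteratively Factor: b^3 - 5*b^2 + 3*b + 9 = (b - 3)*(b^2 - 2*b - 3) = (b - 3)^2*(b + 1)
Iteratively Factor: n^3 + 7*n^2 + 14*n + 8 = (n + 2)*(n^2 + 5*n + 4) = (n + 2)*(n + 4)*(n + 1)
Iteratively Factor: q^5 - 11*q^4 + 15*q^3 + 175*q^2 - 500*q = (q)*(q^4 - 11*q^3 + 15*q^2 + 175*q - 500) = q*(q - 5)*(q^3 - 6*q^2 - 15*q + 100) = q*(q - 5)*(q + 4)*(q^2 - 10*q + 25) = q*(q - 5)^2*(q + 4)*(q - 5)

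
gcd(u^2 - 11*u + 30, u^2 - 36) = u - 6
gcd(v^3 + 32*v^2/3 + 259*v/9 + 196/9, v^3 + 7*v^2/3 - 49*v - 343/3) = v^2 + 28*v/3 + 49/3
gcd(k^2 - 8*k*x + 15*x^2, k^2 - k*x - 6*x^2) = -k + 3*x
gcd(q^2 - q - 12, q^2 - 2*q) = 1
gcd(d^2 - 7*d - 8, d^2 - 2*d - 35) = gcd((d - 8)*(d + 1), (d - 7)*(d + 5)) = 1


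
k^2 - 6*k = k*(k - 6)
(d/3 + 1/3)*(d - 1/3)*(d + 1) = d^3/3 + 5*d^2/9 + d/9 - 1/9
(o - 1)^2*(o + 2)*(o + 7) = o^4 + 7*o^3 - 3*o^2 - 19*o + 14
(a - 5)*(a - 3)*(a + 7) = a^3 - a^2 - 41*a + 105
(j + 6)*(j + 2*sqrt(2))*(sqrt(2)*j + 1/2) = sqrt(2)*j^3 + 9*j^2/2 + 6*sqrt(2)*j^2 + sqrt(2)*j + 27*j + 6*sqrt(2)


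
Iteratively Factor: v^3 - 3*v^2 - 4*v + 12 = (v - 2)*(v^2 - v - 6) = (v - 3)*(v - 2)*(v + 2)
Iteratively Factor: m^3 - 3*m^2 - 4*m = (m + 1)*(m^2 - 4*m) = (m - 4)*(m + 1)*(m)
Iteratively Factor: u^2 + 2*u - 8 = (u + 4)*(u - 2)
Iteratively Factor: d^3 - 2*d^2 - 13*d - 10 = (d + 2)*(d^2 - 4*d - 5) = (d + 1)*(d + 2)*(d - 5)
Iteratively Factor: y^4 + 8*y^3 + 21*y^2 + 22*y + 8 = (y + 1)*(y^3 + 7*y^2 + 14*y + 8) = (y + 1)*(y + 2)*(y^2 + 5*y + 4) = (y + 1)*(y + 2)*(y + 4)*(y + 1)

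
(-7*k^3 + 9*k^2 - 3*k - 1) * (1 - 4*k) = 28*k^4 - 43*k^3 + 21*k^2 + k - 1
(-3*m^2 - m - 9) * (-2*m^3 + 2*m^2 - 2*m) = 6*m^5 - 4*m^4 + 22*m^3 - 16*m^2 + 18*m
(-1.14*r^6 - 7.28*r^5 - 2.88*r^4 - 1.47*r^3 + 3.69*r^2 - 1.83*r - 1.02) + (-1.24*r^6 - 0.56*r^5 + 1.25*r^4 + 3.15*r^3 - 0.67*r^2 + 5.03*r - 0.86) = -2.38*r^6 - 7.84*r^5 - 1.63*r^4 + 1.68*r^3 + 3.02*r^2 + 3.2*r - 1.88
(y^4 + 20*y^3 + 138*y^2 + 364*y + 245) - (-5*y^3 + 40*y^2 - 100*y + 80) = y^4 + 25*y^3 + 98*y^2 + 464*y + 165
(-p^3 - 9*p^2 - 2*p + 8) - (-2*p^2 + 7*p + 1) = -p^3 - 7*p^2 - 9*p + 7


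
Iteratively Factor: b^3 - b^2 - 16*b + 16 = (b + 4)*(b^2 - 5*b + 4) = (b - 4)*(b + 4)*(b - 1)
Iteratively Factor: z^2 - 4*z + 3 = (z - 1)*(z - 3)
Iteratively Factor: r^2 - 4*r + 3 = (r - 1)*(r - 3)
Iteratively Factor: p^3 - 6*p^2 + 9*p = (p - 3)*(p^2 - 3*p) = p*(p - 3)*(p - 3)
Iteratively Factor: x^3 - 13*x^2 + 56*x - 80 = (x - 4)*(x^2 - 9*x + 20) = (x - 4)^2*(x - 5)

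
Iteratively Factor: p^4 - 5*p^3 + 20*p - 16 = (p - 2)*(p^3 - 3*p^2 - 6*p + 8) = (p - 2)*(p + 2)*(p^2 - 5*p + 4) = (p - 4)*(p - 2)*(p + 2)*(p - 1)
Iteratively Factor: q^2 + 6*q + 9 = (q + 3)*(q + 3)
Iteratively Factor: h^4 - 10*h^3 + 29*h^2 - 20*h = (h - 1)*(h^3 - 9*h^2 + 20*h) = (h - 5)*(h - 1)*(h^2 - 4*h) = h*(h - 5)*(h - 1)*(h - 4)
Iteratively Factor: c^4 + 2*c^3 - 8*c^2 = (c + 4)*(c^3 - 2*c^2) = c*(c + 4)*(c^2 - 2*c) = c^2*(c + 4)*(c - 2)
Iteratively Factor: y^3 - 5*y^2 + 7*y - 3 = (y - 1)*(y^2 - 4*y + 3) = (y - 3)*(y - 1)*(y - 1)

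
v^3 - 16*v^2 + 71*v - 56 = (v - 8)*(v - 7)*(v - 1)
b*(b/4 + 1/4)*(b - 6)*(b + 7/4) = b^4/4 - 13*b^3/16 - 59*b^2/16 - 21*b/8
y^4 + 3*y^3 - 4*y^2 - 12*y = y*(y - 2)*(y + 2)*(y + 3)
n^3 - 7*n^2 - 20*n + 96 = (n - 8)*(n - 3)*(n + 4)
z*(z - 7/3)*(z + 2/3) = z^3 - 5*z^2/3 - 14*z/9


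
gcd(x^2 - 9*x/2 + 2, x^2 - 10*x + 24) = x - 4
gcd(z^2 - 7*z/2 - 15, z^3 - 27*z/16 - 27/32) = 1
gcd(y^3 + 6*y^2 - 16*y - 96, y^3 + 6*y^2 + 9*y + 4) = y + 4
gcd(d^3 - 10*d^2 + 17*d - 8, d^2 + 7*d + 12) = 1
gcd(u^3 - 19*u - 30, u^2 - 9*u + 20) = u - 5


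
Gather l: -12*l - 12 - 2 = -12*l - 14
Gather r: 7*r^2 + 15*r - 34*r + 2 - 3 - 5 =7*r^2 - 19*r - 6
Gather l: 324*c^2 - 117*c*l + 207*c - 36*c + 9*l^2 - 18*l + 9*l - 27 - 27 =324*c^2 + 171*c + 9*l^2 + l*(-117*c - 9) - 54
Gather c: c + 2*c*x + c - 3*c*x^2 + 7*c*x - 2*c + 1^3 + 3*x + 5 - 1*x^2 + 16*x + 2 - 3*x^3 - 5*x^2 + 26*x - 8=c*(-3*x^2 + 9*x) - 3*x^3 - 6*x^2 + 45*x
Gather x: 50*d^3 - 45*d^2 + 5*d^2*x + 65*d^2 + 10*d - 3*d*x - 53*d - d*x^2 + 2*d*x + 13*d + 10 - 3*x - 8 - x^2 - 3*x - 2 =50*d^3 + 20*d^2 - 30*d + x^2*(-d - 1) + x*(5*d^2 - d - 6)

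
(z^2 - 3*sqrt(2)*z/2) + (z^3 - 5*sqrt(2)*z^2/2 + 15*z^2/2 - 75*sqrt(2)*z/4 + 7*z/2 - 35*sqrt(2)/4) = z^3 - 5*sqrt(2)*z^2/2 + 17*z^2/2 - 81*sqrt(2)*z/4 + 7*z/2 - 35*sqrt(2)/4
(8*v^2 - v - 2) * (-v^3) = -8*v^5 + v^4 + 2*v^3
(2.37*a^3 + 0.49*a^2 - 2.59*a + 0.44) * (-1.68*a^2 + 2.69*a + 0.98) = -3.9816*a^5 + 5.5521*a^4 + 7.9919*a^3 - 7.2261*a^2 - 1.3546*a + 0.4312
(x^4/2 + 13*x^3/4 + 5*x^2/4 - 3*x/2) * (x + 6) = x^5/2 + 25*x^4/4 + 83*x^3/4 + 6*x^2 - 9*x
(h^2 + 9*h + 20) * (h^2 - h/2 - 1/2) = h^4 + 17*h^3/2 + 15*h^2 - 29*h/2 - 10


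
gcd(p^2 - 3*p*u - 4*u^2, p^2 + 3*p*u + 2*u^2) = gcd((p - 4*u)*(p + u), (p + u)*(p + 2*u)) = p + u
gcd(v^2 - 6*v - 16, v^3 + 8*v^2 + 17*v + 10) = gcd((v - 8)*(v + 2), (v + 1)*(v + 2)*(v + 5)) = v + 2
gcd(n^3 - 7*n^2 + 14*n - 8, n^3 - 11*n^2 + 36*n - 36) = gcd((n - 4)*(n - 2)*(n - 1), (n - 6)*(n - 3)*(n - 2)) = n - 2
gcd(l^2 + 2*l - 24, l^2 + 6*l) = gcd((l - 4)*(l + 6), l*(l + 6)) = l + 6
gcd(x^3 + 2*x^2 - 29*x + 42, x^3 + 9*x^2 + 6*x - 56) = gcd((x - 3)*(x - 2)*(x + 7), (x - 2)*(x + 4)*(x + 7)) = x^2 + 5*x - 14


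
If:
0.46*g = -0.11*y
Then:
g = -0.239130434782609*y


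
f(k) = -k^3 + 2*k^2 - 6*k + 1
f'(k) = -3*k^2 + 4*k - 6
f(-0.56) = 5.16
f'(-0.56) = -9.18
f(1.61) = -7.65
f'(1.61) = -7.34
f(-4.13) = 130.34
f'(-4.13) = -73.69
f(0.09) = 0.48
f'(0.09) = -5.66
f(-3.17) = 71.97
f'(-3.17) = -48.83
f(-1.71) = 22.11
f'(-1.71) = -21.61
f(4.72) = -87.92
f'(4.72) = -53.96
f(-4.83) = 189.32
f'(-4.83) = -95.31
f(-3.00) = 64.00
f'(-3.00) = -45.00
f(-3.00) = 64.00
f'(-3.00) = -45.00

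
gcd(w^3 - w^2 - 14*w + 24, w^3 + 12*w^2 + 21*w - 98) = w - 2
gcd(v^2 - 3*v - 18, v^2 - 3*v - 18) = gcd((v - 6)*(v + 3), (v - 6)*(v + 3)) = v^2 - 3*v - 18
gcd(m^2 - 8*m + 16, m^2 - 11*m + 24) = 1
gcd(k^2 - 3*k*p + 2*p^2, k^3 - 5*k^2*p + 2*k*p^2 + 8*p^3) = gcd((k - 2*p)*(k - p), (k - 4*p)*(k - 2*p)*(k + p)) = -k + 2*p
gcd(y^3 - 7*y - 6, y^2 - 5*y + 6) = y - 3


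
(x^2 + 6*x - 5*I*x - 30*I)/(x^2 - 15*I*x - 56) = (x^2 + x*(6 - 5*I) - 30*I)/(x^2 - 15*I*x - 56)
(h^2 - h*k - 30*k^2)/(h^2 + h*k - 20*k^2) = (h - 6*k)/(h - 4*k)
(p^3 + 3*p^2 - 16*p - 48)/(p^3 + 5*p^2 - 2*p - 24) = (p - 4)/(p - 2)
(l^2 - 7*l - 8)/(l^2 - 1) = (l - 8)/(l - 1)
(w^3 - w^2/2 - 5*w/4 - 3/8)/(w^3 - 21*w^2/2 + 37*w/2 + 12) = (w^2 - w - 3/4)/(w^2 - 11*w + 24)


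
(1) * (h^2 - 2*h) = h^2 - 2*h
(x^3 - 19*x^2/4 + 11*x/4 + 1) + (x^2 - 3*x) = x^3 - 15*x^2/4 - x/4 + 1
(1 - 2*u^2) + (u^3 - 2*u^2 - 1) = u^3 - 4*u^2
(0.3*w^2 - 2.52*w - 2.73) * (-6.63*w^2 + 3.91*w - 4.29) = -1.989*w^4 + 17.8806*w^3 + 6.9597*w^2 + 0.1365*w + 11.7117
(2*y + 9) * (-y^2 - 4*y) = -2*y^3 - 17*y^2 - 36*y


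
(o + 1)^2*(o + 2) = o^3 + 4*o^2 + 5*o + 2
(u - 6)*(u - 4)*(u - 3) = u^3 - 13*u^2 + 54*u - 72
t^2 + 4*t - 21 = (t - 3)*(t + 7)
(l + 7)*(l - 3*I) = l^2 + 7*l - 3*I*l - 21*I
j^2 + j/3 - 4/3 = (j - 1)*(j + 4/3)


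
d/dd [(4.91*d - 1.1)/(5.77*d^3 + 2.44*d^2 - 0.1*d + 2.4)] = (-56.6614*d^3 + 7.0606*d^2 + 5.368*d + 11.674)/(33.2929*d^6 + 28.1576*d^5 + 4.7996*d^4 + 27.208*d^3 + 11.722*d^2 - 0.48*d + 5.76)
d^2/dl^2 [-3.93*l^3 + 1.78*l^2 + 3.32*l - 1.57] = 3.56 - 23.58*l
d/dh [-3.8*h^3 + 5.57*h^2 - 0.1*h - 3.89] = -11.4*h^2 + 11.14*h - 0.1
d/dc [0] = 0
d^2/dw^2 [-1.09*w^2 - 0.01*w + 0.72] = -2.18000000000000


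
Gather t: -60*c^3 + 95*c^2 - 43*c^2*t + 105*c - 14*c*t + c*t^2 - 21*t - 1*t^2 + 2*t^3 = -60*c^3 + 95*c^2 + 105*c + 2*t^3 + t^2*(c - 1) + t*(-43*c^2 - 14*c - 21)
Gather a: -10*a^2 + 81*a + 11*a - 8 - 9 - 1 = -10*a^2 + 92*a - 18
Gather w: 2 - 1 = 1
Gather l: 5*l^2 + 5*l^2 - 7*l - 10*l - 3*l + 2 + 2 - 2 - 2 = 10*l^2 - 20*l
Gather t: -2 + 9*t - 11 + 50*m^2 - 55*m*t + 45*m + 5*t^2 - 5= 50*m^2 + 45*m + 5*t^2 + t*(9 - 55*m) - 18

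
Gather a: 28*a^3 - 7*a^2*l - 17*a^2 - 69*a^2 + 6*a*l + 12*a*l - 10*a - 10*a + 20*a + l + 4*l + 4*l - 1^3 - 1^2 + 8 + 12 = 28*a^3 + a^2*(-7*l - 86) + 18*a*l + 9*l + 18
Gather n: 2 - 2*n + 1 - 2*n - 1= 2 - 4*n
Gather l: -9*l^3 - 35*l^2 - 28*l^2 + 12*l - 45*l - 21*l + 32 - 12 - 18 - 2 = -9*l^3 - 63*l^2 - 54*l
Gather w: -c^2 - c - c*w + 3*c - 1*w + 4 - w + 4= -c^2 + 2*c + w*(-c - 2) + 8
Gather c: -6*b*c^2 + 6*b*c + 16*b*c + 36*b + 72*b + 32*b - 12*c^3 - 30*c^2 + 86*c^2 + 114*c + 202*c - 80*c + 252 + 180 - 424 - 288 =140*b - 12*c^3 + c^2*(56 - 6*b) + c*(22*b + 236) - 280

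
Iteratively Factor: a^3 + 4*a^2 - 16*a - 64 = (a + 4)*(a^2 - 16) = (a - 4)*(a + 4)*(a + 4)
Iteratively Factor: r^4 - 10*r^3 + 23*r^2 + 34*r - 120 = (r - 5)*(r^3 - 5*r^2 - 2*r + 24) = (r - 5)*(r - 3)*(r^2 - 2*r - 8) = (r - 5)*(r - 4)*(r - 3)*(r + 2)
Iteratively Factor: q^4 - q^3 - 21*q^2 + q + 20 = (q - 5)*(q^3 + 4*q^2 - q - 4) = (q - 5)*(q - 1)*(q^2 + 5*q + 4) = (q - 5)*(q - 1)*(q + 1)*(q + 4)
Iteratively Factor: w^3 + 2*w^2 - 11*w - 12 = (w + 1)*(w^2 + w - 12) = (w + 1)*(w + 4)*(w - 3)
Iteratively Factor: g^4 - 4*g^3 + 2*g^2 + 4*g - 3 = (g - 1)*(g^3 - 3*g^2 - g + 3) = (g - 1)*(g + 1)*(g^2 - 4*g + 3) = (g - 1)^2*(g + 1)*(g - 3)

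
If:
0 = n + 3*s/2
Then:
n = -3*s/2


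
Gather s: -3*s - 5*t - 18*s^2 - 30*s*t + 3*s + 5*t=-18*s^2 - 30*s*t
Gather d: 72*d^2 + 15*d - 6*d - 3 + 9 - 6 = 72*d^2 + 9*d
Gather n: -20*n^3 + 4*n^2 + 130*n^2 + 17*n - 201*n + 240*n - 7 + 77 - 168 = -20*n^3 + 134*n^2 + 56*n - 98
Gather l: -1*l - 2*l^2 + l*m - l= -2*l^2 + l*(m - 2)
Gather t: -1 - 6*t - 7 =-6*t - 8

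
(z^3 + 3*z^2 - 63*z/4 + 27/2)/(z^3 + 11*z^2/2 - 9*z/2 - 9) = (z - 3/2)/(z + 1)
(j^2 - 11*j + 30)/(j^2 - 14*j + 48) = (j - 5)/(j - 8)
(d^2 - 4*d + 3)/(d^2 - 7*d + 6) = (d - 3)/(d - 6)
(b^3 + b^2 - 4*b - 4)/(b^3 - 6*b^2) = (b^3 + b^2 - 4*b - 4)/(b^2*(b - 6))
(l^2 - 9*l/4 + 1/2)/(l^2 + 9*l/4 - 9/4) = (4*l^2 - 9*l + 2)/(4*l^2 + 9*l - 9)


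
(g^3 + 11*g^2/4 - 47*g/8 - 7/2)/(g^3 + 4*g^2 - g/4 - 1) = (4*g - 7)/(2*(2*g - 1))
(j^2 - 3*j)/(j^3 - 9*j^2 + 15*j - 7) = j*(j - 3)/(j^3 - 9*j^2 + 15*j - 7)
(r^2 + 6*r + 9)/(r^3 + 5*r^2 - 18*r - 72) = (r + 3)/(r^2 + 2*r - 24)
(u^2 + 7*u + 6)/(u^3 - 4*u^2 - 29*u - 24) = (u + 6)/(u^2 - 5*u - 24)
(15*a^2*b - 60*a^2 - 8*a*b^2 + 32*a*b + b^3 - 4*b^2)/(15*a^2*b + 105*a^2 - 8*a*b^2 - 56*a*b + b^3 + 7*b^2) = (b - 4)/(b + 7)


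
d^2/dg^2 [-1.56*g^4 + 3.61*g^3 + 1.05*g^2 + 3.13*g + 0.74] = -18.72*g^2 + 21.66*g + 2.1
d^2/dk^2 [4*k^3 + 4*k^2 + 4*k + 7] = 24*k + 8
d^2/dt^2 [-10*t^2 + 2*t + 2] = -20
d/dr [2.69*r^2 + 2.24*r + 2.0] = 5.38*r + 2.24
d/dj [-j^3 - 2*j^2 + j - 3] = -3*j^2 - 4*j + 1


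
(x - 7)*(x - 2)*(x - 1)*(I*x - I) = I*x^4 - 11*I*x^3 + 33*I*x^2 - 37*I*x + 14*I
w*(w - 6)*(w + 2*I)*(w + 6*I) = w^4 - 6*w^3 + 8*I*w^3 - 12*w^2 - 48*I*w^2 + 72*w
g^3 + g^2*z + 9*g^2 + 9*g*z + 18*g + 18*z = (g + 3)*(g + 6)*(g + z)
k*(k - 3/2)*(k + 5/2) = k^3 + k^2 - 15*k/4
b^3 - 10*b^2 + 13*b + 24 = (b - 8)*(b - 3)*(b + 1)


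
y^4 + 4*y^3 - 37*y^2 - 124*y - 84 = (y - 6)*(y + 1)*(y + 2)*(y + 7)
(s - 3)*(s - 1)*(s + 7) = s^3 + 3*s^2 - 25*s + 21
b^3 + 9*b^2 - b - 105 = (b - 3)*(b + 5)*(b + 7)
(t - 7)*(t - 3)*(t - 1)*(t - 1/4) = t^4 - 45*t^3/4 + 135*t^2/4 - 115*t/4 + 21/4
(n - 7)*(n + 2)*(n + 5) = n^3 - 39*n - 70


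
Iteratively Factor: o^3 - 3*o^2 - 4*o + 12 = (o - 2)*(o^2 - o - 6) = (o - 3)*(o - 2)*(o + 2)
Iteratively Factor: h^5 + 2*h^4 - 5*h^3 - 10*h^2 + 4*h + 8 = (h - 1)*(h^4 + 3*h^3 - 2*h^2 - 12*h - 8) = (h - 2)*(h - 1)*(h^3 + 5*h^2 + 8*h + 4) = (h - 2)*(h - 1)*(h + 2)*(h^2 + 3*h + 2) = (h - 2)*(h - 1)*(h + 1)*(h + 2)*(h + 2)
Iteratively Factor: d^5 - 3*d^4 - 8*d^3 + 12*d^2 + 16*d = (d + 1)*(d^4 - 4*d^3 - 4*d^2 + 16*d) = (d - 4)*(d + 1)*(d^3 - 4*d) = d*(d - 4)*(d + 1)*(d^2 - 4) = d*(d - 4)*(d + 1)*(d + 2)*(d - 2)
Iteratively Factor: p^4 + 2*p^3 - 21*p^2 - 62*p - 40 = (p + 1)*(p^3 + p^2 - 22*p - 40) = (p - 5)*(p + 1)*(p^2 + 6*p + 8) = (p - 5)*(p + 1)*(p + 2)*(p + 4)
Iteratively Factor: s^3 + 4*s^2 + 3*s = (s + 1)*(s^2 + 3*s) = (s + 1)*(s + 3)*(s)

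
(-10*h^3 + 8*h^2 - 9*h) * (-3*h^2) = 30*h^5 - 24*h^4 + 27*h^3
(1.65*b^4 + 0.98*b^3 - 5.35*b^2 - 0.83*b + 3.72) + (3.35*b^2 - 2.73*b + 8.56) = 1.65*b^4 + 0.98*b^3 - 2.0*b^2 - 3.56*b + 12.28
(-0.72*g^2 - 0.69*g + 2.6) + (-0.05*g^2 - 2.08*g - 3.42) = -0.77*g^2 - 2.77*g - 0.82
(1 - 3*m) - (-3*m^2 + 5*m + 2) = 3*m^2 - 8*m - 1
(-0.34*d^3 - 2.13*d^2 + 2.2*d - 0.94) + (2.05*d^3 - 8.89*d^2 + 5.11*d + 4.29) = 1.71*d^3 - 11.02*d^2 + 7.31*d + 3.35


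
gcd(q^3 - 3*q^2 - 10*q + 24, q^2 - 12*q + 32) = q - 4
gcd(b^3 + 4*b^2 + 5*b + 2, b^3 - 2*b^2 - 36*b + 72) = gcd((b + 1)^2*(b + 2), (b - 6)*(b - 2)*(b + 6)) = 1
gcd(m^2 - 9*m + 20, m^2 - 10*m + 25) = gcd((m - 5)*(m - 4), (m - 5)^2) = m - 5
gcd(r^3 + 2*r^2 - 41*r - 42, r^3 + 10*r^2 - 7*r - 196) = r + 7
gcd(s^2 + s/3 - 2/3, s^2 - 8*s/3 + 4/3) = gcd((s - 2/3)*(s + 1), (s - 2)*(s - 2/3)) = s - 2/3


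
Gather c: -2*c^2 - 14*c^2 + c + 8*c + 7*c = -16*c^2 + 16*c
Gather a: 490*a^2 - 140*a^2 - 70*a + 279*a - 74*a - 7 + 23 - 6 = 350*a^2 + 135*a + 10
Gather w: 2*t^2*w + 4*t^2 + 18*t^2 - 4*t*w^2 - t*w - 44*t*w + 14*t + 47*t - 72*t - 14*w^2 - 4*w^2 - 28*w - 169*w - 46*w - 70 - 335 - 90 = 22*t^2 - 11*t + w^2*(-4*t - 18) + w*(2*t^2 - 45*t - 243) - 495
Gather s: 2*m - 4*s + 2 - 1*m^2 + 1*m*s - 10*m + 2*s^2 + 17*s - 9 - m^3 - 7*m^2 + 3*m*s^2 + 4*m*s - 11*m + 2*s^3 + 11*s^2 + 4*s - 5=-m^3 - 8*m^2 - 19*m + 2*s^3 + s^2*(3*m + 13) + s*(5*m + 17) - 12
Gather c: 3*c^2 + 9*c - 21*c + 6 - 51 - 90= 3*c^2 - 12*c - 135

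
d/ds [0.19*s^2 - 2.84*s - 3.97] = 0.38*s - 2.84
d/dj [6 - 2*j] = -2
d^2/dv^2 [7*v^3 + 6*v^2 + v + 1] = 42*v + 12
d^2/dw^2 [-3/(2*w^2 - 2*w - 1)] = 12*(-2*w^2 + 2*w + 2*(2*w - 1)^2 + 1)/(-2*w^2 + 2*w + 1)^3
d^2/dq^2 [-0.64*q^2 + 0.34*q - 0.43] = -1.28000000000000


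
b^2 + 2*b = b*(b + 2)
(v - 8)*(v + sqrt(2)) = v^2 - 8*v + sqrt(2)*v - 8*sqrt(2)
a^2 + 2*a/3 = a*(a + 2/3)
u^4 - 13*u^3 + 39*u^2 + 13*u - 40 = (u - 8)*(u - 5)*(u - 1)*(u + 1)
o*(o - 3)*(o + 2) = o^3 - o^2 - 6*o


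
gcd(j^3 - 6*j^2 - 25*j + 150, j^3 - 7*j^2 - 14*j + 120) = j^2 - 11*j + 30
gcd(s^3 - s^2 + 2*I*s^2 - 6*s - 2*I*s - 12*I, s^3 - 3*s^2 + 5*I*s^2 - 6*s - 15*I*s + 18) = s^2 + s*(-3 + 2*I) - 6*I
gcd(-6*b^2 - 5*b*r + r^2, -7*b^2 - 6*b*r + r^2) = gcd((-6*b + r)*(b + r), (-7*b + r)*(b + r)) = b + r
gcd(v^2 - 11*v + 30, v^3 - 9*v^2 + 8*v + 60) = v^2 - 11*v + 30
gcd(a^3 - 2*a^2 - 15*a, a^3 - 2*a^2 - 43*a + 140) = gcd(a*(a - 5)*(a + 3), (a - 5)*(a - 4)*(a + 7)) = a - 5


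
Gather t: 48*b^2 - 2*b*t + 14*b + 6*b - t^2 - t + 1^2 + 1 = 48*b^2 + 20*b - t^2 + t*(-2*b - 1) + 2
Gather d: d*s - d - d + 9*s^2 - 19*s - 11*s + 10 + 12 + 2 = d*(s - 2) + 9*s^2 - 30*s + 24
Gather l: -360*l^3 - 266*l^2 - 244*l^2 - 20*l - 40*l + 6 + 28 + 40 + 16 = -360*l^3 - 510*l^2 - 60*l + 90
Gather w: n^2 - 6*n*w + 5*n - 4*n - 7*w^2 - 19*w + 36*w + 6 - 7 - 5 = n^2 + n - 7*w^2 + w*(17 - 6*n) - 6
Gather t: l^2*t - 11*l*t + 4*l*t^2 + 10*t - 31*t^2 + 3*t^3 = 3*t^3 + t^2*(4*l - 31) + t*(l^2 - 11*l + 10)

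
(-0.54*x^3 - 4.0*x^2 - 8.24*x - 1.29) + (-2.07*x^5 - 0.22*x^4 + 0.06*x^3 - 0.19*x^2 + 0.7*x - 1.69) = -2.07*x^5 - 0.22*x^4 - 0.48*x^3 - 4.19*x^2 - 7.54*x - 2.98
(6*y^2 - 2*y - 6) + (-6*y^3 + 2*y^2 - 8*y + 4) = -6*y^3 + 8*y^2 - 10*y - 2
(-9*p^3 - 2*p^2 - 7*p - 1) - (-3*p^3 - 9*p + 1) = -6*p^3 - 2*p^2 + 2*p - 2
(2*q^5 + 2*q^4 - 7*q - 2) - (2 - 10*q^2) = 2*q^5 + 2*q^4 + 10*q^2 - 7*q - 4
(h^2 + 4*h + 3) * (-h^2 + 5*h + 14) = -h^4 + h^3 + 31*h^2 + 71*h + 42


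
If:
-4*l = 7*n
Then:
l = -7*n/4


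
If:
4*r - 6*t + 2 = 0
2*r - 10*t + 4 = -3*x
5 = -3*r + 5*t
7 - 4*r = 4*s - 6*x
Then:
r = 10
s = 59/4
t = 7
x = 46/3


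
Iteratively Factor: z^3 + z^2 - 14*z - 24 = (z + 2)*(z^2 - z - 12) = (z - 4)*(z + 2)*(z + 3)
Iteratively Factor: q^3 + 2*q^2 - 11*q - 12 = (q + 4)*(q^2 - 2*q - 3) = (q + 1)*(q + 4)*(q - 3)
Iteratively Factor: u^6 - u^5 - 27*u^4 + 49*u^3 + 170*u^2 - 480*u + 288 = (u - 3)*(u^5 + 2*u^4 - 21*u^3 - 14*u^2 + 128*u - 96) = (u - 3)*(u + 4)*(u^4 - 2*u^3 - 13*u^2 + 38*u - 24) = (u - 3)^2*(u + 4)*(u^3 + u^2 - 10*u + 8) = (u - 3)^2*(u - 2)*(u + 4)*(u^2 + 3*u - 4) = (u - 3)^2*(u - 2)*(u + 4)^2*(u - 1)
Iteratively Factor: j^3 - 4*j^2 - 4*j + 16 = (j - 2)*(j^2 - 2*j - 8) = (j - 4)*(j - 2)*(j + 2)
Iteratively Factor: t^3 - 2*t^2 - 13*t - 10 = (t + 2)*(t^2 - 4*t - 5) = (t - 5)*(t + 2)*(t + 1)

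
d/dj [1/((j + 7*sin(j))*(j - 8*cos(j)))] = (-(j + 7*sin(j))*(8*sin(j) + 1) - (j - 8*cos(j))*(7*cos(j) + 1))/((j + 7*sin(j))^2*(j - 8*cos(j))^2)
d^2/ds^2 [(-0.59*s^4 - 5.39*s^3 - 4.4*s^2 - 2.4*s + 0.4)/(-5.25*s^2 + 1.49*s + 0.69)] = (32.52375*s^6 - 27.6916499999998*s^5 - 4.96449599999994*s^4 + 273.826492*s^3 + 66.103542*s^2 + 86.335074*s - 5.41928)/(144.703125*s^6 - 123.204375*s^5 - 22.0878*s^4 + 29.077201*s^3 + 2.902968*s^2 - 2.128167*s - 0.328509)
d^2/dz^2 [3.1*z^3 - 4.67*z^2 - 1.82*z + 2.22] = 18.6*z - 9.34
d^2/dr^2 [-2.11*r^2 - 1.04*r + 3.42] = -4.22000000000000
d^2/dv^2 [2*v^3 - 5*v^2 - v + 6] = 12*v - 10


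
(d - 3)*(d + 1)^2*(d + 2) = d^4 + d^3 - 7*d^2 - 13*d - 6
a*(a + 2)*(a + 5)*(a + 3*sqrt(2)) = a^4 + 3*sqrt(2)*a^3 + 7*a^3 + 10*a^2 + 21*sqrt(2)*a^2 + 30*sqrt(2)*a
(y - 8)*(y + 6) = y^2 - 2*y - 48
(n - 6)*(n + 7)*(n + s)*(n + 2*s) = n^4 + 3*n^3*s + n^3 + 2*n^2*s^2 + 3*n^2*s - 42*n^2 + 2*n*s^2 - 126*n*s - 84*s^2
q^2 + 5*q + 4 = (q + 1)*(q + 4)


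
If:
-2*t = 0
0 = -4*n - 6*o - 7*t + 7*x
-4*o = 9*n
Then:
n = -14*x/19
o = 63*x/38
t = 0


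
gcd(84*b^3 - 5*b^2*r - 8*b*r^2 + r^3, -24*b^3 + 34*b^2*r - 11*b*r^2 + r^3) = -4*b + r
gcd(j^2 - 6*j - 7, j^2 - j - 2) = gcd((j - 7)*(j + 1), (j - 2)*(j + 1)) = j + 1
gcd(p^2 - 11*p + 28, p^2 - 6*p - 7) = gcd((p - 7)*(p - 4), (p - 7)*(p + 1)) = p - 7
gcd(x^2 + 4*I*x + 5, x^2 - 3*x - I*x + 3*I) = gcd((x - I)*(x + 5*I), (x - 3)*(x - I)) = x - I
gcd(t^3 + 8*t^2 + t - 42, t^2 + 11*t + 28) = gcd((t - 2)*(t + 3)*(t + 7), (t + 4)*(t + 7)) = t + 7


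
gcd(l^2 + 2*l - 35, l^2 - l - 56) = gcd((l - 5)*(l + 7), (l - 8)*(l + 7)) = l + 7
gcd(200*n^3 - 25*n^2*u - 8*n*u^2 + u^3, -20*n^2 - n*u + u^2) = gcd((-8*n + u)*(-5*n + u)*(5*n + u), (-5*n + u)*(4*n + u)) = -5*n + u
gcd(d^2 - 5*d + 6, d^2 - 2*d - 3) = d - 3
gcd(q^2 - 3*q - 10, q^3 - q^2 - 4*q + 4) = q + 2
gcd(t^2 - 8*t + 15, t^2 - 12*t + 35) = t - 5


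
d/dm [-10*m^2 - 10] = -20*m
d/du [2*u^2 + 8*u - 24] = 4*u + 8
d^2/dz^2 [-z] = 0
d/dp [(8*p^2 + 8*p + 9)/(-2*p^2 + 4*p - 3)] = 12*(4*p^2 - p - 5)/(4*p^4 - 16*p^3 + 28*p^2 - 24*p + 9)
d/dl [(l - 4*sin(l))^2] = -2*(l - 4*sin(l))*(4*cos(l) - 1)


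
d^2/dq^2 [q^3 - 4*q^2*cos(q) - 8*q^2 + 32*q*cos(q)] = 4*q^2*cos(q) + 16*q*sin(q) - 32*q*cos(q) + 6*q - 64*sin(q) - 8*cos(q) - 16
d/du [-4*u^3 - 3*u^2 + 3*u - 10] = -12*u^2 - 6*u + 3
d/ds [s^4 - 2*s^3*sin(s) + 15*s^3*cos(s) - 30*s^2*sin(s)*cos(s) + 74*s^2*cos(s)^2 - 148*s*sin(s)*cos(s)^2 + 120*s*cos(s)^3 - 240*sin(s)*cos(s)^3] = -15*s^3*sin(s) - 2*s^3*cos(s) + 4*s^3 - 6*s^2*sin(s) - 74*s^2*sin(2*s) + 45*s^2*cos(s) - 30*s^2*cos(2*s) - 90*s*sin(s) - 30*s*sin(2*s) - 90*s*sin(3*s) - 37*s*cos(s) + 74*s*cos(2*s) - 111*s*cos(3*s) + 74*s - 37*sin(s) - 37*sin(3*s) + 90*cos(s) - 240*cos(2*s)^2 - 120*cos(2*s) + 30*cos(3*s) + 120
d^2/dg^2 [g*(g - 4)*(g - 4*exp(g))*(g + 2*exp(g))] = -2*g^3*exp(g) - 32*g^2*exp(2*g) - 4*g^2*exp(g) + 12*g^2 + 64*g*exp(2*g) + 20*g*exp(g) - 24*g + 112*exp(2*g) + 16*exp(g)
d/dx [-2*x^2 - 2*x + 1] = -4*x - 2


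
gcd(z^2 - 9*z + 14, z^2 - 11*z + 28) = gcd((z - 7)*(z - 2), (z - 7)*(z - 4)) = z - 7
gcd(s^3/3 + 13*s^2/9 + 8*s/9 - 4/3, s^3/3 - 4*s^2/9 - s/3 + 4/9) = 1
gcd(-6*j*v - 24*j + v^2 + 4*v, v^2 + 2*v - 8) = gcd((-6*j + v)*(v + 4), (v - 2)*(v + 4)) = v + 4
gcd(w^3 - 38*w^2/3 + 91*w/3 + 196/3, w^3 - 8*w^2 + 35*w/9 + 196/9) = w^2 - 17*w/3 - 28/3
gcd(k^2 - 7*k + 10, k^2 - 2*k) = k - 2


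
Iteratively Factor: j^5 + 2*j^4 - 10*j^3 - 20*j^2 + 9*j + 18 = (j - 3)*(j^4 + 5*j^3 + 5*j^2 - 5*j - 6) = (j - 3)*(j + 3)*(j^3 + 2*j^2 - j - 2) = (j - 3)*(j + 1)*(j + 3)*(j^2 + j - 2) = (j - 3)*(j + 1)*(j + 2)*(j + 3)*(j - 1)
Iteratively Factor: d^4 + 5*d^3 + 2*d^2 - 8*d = (d)*(d^3 + 5*d^2 + 2*d - 8) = d*(d - 1)*(d^2 + 6*d + 8) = d*(d - 1)*(d + 4)*(d + 2)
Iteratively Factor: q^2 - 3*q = (q - 3)*(q)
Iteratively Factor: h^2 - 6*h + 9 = (h - 3)*(h - 3)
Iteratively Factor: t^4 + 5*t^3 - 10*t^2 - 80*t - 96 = (t + 2)*(t^3 + 3*t^2 - 16*t - 48) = (t - 4)*(t + 2)*(t^2 + 7*t + 12) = (t - 4)*(t + 2)*(t + 4)*(t + 3)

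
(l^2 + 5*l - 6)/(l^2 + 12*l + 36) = (l - 1)/(l + 6)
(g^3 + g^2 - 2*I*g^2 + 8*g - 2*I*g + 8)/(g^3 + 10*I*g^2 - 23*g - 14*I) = (g^2 + g*(1 - 4*I) - 4*I)/(g^2 + 8*I*g - 7)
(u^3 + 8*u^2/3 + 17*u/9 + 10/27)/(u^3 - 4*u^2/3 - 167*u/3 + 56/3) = (27*u^3 + 72*u^2 + 51*u + 10)/(9*(3*u^3 - 4*u^2 - 167*u + 56))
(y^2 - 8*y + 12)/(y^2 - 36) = (y - 2)/(y + 6)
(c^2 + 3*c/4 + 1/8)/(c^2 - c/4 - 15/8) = (8*c^2 + 6*c + 1)/(8*c^2 - 2*c - 15)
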